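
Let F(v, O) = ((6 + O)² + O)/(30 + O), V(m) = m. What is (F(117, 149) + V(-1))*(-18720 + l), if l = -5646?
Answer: -584662170/179 ≈ -3.2663e+6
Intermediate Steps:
F(v, O) = (O + (6 + O)²)/(30 + O)
(F(117, 149) + V(-1))*(-18720 + l) = ((149 + (6 + 149)²)/(30 + 149) - 1)*(-18720 - 5646) = ((149 + 155²)/179 - 1)*(-24366) = ((149 + 24025)/179 - 1)*(-24366) = ((1/179)*24174 - 1)*(-24366) = (24174/179 - 1)*(-24366) = (23995/179)*(-24366) = -584662170/179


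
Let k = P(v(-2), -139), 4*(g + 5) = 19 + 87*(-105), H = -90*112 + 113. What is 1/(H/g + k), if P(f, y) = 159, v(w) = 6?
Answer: 2284/373123 ≈ 0.0061213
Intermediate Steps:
H = -9967 (H = -10080 + 113 = -9967)
g = -2284 (g = -5 + (19 + 87*(-105))/4 = -5 + (19 - 9135)/4 = -5 + (1/4)*(-9116) = -5 - 2279 = -2284)
k = 159
1/(H/g + k) = 1/(-9967/(-2284) + 159) = 1/(-9967*(-1/2284) + 159) = 1/(9967/2284 + 159) = 1/(373123/2284) = 2284/373123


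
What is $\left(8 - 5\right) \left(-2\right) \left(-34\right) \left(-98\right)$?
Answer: $-19992$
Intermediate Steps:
$\left(8 - 5\right) \left(-2\right) \left(-34\right) \left(-98\right) = 3 \left(-2\right) \left(-34\right) \left(-98\right) = \left(-6\right) \left(-34\right) \left(-98\right) = 204 \left(-98\right) = -19992$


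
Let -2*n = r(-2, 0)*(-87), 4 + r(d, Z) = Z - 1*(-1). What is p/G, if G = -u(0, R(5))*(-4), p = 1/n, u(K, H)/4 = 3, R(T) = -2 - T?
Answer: -1/6264 ≈ -0.00015964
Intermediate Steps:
r(d, Z) = -3 + Z (r(d, Z) = -4 + (Z - 1*(-1)) = -4 + (Z + 1) = -4 + (1 + Z) = -3 + Z)
u(K, H) = 12 (u(K, H) = 4*3 = 12)
n = -261/2 (n = -(-3 + 0)*(-87)/2 = -(-3)*(-87)/2 = -1/2*261 = -261/2 ≈ -130.50)
p = -2/261 (p = 1/(-261/2) = -2/261 ≈ -0.0076628)
G = 48 (G = -1*12*(-4) = -12*(-4) = 48)
p/G = -2/261/48 = -2/261*1/48 = -1/6264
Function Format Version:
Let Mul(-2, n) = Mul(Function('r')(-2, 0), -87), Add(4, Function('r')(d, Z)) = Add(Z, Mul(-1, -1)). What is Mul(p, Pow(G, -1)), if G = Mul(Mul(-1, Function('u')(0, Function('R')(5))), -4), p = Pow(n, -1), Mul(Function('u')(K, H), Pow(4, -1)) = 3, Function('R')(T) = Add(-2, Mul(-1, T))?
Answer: Rational(-1, 6264) ≈ -0.00015964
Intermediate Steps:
Function('r')(d, Z) = Add(-3, Z) (Function('r')(d, Z) = Add(-4, Add(Z, Mul(-1, -1))) = Add(-4, Add(Z, 1)) = Add(-4, Add(1, Z)) = Add(-3, Z))
Function('u')(K, H) = 12 (Function('u')(K, H) = Mul(4, 3) = 12)
n = Rational(-261, 2) (n = Mul(Rational(-1, 2), Mul(Add(-3, 0), -87)) = Mul(Rational(-1, 2), Mul(-3, -87)) = Mul(Rational(-1, 2), 261) = Rational(-261, 2) ≈ -130.50)
p = Rational(-2, 261) (p = Pow(Rational(-261, 2), -1) = Rational(-2, 261) ≈ -0.0076628)
G = 48 (G = Mul(Mul(-1, 12), -4) = Mul(-12, -4) = 48)
Mul(p, Pow(G, -1)) = Mul(Rational(-2, 261), Pow(48, -1)) = Mul(Rational(-2, 261), Rational(1, 48)) = Rational(-1, 6264)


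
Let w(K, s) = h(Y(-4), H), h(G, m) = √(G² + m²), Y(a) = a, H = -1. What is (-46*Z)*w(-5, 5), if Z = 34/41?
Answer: -1564*√17/41 ≈ -157.28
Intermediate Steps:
Z = 34/41 (Z = 34*(1/41) = 34/41 ≈ 0.82927)
w(K, s) = √17 (w(K, s) = √((-4)² + (-1)²) = √(16 + 1) = √17)
(-46*Z)*w(-5, 5) = (-46*34/41)*√17 = -1564*√17/41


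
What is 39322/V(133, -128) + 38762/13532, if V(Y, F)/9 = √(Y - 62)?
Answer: 19381/6766 + 39322*√71/639 ≈ 521.38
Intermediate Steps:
V(Y, F) = 9*√(-62 + Y) (V(Y, F) = 9*√(Y - 62) = 9*√(-62 + Y))
39322/V(133, -128) + 38762/13532 = 39322/((9*√(-62 + 133))) + 38762/13532 = 39322/((9*√71)) + 38762*(1/13532) = 39322*(√71/639) + 19381/6766 = 39322*√71/639 + 19381/6766 = 19381/6766 + 39322*√71/639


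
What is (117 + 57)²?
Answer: 30276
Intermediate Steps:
(117 + 57)² = 174² = 30276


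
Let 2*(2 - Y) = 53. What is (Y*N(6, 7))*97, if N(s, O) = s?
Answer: -14259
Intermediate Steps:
Y = -49/2 (Y = 2 - 1/2*53 = 2 - 53/2 = -49/2 ≈ -24.500)
(Y*N(6, 7))*97 = -49/2*6*97 = -147*97 = -14259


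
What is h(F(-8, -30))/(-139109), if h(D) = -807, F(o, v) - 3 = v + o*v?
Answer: 807/139109 ≈ 0.0058012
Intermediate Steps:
F(o, v) = 3 + v + o*v (F(o, v) = 3 + (v + o*v) = 3 + v + o*v)
h(F(-8, -30))/(-139109) = -807/(-139109) = -807*(-1/139109) = 807/139109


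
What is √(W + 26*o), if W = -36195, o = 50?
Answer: I*√34895 ≈ 186.8*I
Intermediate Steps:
√(W + 26*o) = √(-36195 + 26*50) = √(-36195 + 1300) = √(-34895) = I*√34895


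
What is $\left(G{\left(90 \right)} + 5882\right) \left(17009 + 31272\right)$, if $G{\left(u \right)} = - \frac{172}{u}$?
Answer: $\frac{12775345724}{45} \approx 2.839 \cdot 10^{8}$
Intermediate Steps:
$\left(G{\left(90 \right)} + 5882\right) \left(17009 + 31272\right) = \left(- \frac{172}{90} + 5882\right) \left(17009 + 31272\right) = \left(\left(-172\right) \frac{1}{90} + 5882\right) 48281 = \left(- \frac{86}{45} + 5882\right) 48281 = \frac{264604}{45} \cdot 48281 = \frac{12775345724}{45}$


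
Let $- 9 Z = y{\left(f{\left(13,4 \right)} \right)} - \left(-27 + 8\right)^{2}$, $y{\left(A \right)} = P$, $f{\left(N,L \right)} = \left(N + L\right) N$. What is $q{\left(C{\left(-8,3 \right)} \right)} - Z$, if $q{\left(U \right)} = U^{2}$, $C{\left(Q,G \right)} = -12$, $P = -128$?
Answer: $\frac{269}{3} \approx 89.667$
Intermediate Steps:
$f{\left(N,L \right)} = N \left(L + N\right)$ ($f{\left(N,L \right)} = \left(L + N\right) N = N \left(L + N\right)$)
$y{\left(A \right)} = -128$
$Z = \frac{163}{3}$ ($Z = - \frac{-128 - \left(-27 + 8\right)^{2}}{9} = - \frac{-128 - \left(-19\right)^{2}}{9} = - \frac{-128 - 361}{9} = \left(- \frac{1}{9}\right) \left(-489\right) = \frac{163}{3} \approx 54.333$)
$q{\left(C{\left(-8,3 \right)} \right)} - Z = \left(-12\right)^{2} - \frac{163}{3} = 144 - \frac{163}{3} = \frac{269}{3}$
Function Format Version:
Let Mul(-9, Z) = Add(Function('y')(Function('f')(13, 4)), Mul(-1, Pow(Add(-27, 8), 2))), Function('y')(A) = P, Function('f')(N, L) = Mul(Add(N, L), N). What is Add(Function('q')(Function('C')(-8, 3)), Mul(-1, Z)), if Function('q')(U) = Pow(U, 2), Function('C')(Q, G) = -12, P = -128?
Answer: Rational(269, 3) ≈ 89.667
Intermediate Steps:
Function('f')(N, L) = Mul(N, Add(L, N)) (Function('f')(N, L) = Mul(Add(L, N), N) = Mul(N, Add(L, N)))
Function('y')(A) = -128
Z = Rational(163, 3) (Z = Mul(Rational(-1, 9), Add(-128, Mul(-1, Pow(Add(-27, 8), 2)))) = Mul(Rational(-1, 9), Add(-128, Mul(-1, Pow(-19, 2)))) = Mul(Rational(-1, 9), Add(-128, Mul(-1, 361))) = Mul(Rational(-1, 9), Add(-128, -361)) = Mul(Rational(-1, 9), -489) = Rational(163, 3) ≈ 54.333)
Add(Function('q')(Function('C')(-8, 3)), Mul(-1, Z)) = Add(Pow(-12, 2), Mul(-1, Rational(163, 3))) = Add(144, Rational(-163, 3)) = Rational(269, 3)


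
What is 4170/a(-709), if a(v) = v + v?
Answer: -2085/709 ≈ -2.9408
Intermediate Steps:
a(v) = 2*v
4170/a(-709) = 4170/((2*(-709))) = 4170/(-1418) = 4170*(-1/1418) = -2085/709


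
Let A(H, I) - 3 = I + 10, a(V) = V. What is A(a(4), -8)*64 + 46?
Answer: 366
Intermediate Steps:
A(H, I) = 13 + I (A(H, I) = 3 + (I + 10) = 3 + (10 + I) = 13 + I)
A(a(4), -8)*64 + 46 = (13 - 8)*64 + 46 = 5*64 + 46 = 320 + 46 = 366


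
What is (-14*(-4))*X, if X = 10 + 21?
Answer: 1736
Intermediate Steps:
X = 31
(-14*(-4))*X = -14*(-4)*31 = 56*31 = 1736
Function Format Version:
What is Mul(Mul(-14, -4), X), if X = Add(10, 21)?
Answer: 1736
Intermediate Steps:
X = 31
Mul(Mul(-14, -4), X) = Mul(Mul(-14, -4), 31) = Mul(56, 31) = 1736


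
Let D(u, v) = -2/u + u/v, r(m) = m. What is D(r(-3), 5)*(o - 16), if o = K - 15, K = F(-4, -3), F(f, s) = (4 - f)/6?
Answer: -89/45 ≈ -1.9778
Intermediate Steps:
F(f, s) = ⅔ - f/6 (F(f, s) = (4 - f)*(⅙) = ⅔ - f/6)
K = 4/3 (K = ⅔ - ⅙*(-4) = ⅔ + ⅔ = 4/3 ≈ 1.3333)
o = -41/3 (o = 4/3 - 15 = -41/3 ≈ -13.667)
D(r(-3), 5)*(o - 16) = (-2/(-3) - 3/5)*(-41/3 - 16) = (-2*(-⅓) - 3*⅕)*(-89/3) = (⅔ - ⅗)*(-89/3) = (1/15)*(-89/3) = -89/45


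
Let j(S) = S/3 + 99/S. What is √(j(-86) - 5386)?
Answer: I*√360498498/258 ≈ 73.592*I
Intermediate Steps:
j(S) = 99/S + S/3 (j(S) = S*(⅓) + 99/S = S/3 + 99/S = 99/S + S/3)
√(j(-86) - 5386) = √((99/(-86) + (⅓)*(-86)) - 5386) = √((99*(-1/86) - 86/3) - 5386) = √((-99/86 - 86/3) - 5386) = √(-7693/258 - 5386) = √(-1397281/258) = I*√360498498/258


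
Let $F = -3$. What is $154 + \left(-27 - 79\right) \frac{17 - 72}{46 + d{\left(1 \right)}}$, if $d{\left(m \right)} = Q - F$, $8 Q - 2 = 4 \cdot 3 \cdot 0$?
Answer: $\frac{53658}{197} \approx 272.38$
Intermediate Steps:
$Q = \frac{1}{4}$ ($Q = \frac{1}{4} + \frac{4 \cdot 3 \cdot 0}{8} = \frac{1}{4} + \frac{12 \cdot 0}{8} = \frac{1}{4} + \frac{1}{8} \cdot 0 = \frac{1}{4} + 0 = \frac{1}{4} \approx 0.25$)
$d{\left(m \right)} = \frac{13}{4}$ ($d{\left(m \right)} = \frac{1}{4} - -3 = \frac{1}{4} + 3 = \frac{13}{4}$)
$154 + \left(-27 - 79\right) \frac{17 - 72}{46 + d{\left(1 \right)}} = 154 + \left(-27 - 79\right) \frac{17 - 72}{46 + \frac{13}{4}} = 154 + \left(-27 - 79\right) \left(- \frac{55}{\frac{197}{4}}\right) = 154 - 106 \left(\left(-55\right) \frac{4}{197}\right) = 154 - - \frac{23320}{197} = 154 + \frac{23320}{197} = \frac{53658}{197}$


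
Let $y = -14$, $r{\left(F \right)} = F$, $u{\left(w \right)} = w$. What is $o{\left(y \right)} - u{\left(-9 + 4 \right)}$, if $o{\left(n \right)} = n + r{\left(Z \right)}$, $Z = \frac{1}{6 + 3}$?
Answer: $- \frac{80}{9} \approx -8.8889$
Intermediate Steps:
$Z = \frac{1}{9} \approx 0.11111$
$o{\left(n \right)} = \frac{1}{9} + n$ ($o{\left(n \right)} = n + \frac{1}{9} = \frac{1}{9} + n$)
$o{\left(y \right)} - u{\left(-9 + 4 \right)} = \left(\frac{1}{9} - 14\right) - \left(-9 + 4\right) = - \frac{125}{9} - -5 = - \frac{125}{9} + 5 = - \frac{80}{9}$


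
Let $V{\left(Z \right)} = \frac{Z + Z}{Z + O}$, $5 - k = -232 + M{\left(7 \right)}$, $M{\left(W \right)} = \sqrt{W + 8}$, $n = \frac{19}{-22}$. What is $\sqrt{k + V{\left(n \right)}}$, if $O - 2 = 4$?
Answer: $\frac{\sqrt{3021959 - 12769 \sqrt{15}}}{113} \approx 15.257$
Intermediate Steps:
$n = - \frac{19}{22}$ ($n = 19 \left(- \frac{1}{22}\right) = - \frac{19}{22} \approx -0.86364$)
$M{\left(W \right)} = \sqrt{8 + W}$
$O = 6$ ($O = 2 + 4 = 6$)
$k = 237 - \sqrt{15}$ ($k = 5 - \left(-232 + \sqrt{8 + 7}\right) = 5 - \left(-232 + \sqrt{15}\right) = 5 + \left(232 - \sqrt{15}\right) = 237 - \sqrt{15} \approx 233.13$)
$V{\left(Z \right)} = \frac{2 Z}{6 + Z}$ ($V{\left(Z \right)} = \frac{Z + Z}{Z + 6} = \frac{2 Z}{6 + Z}$)
$\sqrt{k + V{\left(n \right)}} = \sqrt{\left(237 - \sqrt{15}\right) + 2 \left(- \frac{19}{22}\right) \frac{1}{6 - \frac{19}{22}}} = \sqrt{\left(237 - \sqrt{15}\right) + 2 \left(- \frac{19}{22}\right) \frac{1}{\frac{113}{22}}} = \sqrt{\left(237 - \sqrt{15}\right) + 2 \left(- \frac{19}{22}\right) \frac{22}{113}} = \sqrt{\left(237 - \sqrt{15}\right) - \frac{38}{113}} = \sqrt{\frac{26743}{113} - \sqrt{15}}$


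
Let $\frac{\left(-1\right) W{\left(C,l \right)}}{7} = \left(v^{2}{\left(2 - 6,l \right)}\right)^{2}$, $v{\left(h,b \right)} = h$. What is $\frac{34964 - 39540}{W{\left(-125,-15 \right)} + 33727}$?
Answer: $- \frac{4576}{31935} \approx -0.14329$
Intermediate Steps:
$W{\left(C,l \right)} = -1792$ ($W{\left(C,l \right)} = - 7 \left(\left(2 - 6\right)^{2}\right)^{2} = - 7 \left(\left(-4\right)^{2}\right)^{2} = - 7 \cdot 16^{2} = \left(-7\right) 256 = -1792$)
$\frac{34964 - 39540}{W{\left(-125,-15 \right)} + 33727} = \frac{34964 - 39540}{-1792 + 33727} = \frac{34964 - 39540}{31935} = \left(-4576\right) \frac{1}{31935} = - \frac{4576}{31935}$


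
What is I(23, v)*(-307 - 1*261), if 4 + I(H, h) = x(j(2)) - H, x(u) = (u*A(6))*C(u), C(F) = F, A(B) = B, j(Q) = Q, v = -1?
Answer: 1704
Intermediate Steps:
x(u) = 6*u² (x(u) = (u*6)*u = (6*u)*u = 6*u²)
I(H, h) = 20 - H (I(H, h) = -4 + (6*2² - H) = -4 + (6*4 - H) = -4 + (24 - H) = 20 - H)
I(23, v)*(-307 - 1*261) = (20 - 1*23)*(-307 - 1*261) = (20 - 23)*(-307 - 261) = -3*(-568) = 1704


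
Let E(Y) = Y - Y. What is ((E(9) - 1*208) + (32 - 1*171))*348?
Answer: -120756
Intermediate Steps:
E(Y) = 0
((E(9) - 1*208) + (32 - 1*171))*348 = ((0 - 1*208) + (32 - 1*171))*348 = ((0 - 208) + (32 - 171))*348 = (-208 - 139)*348 = -347*348 = -120756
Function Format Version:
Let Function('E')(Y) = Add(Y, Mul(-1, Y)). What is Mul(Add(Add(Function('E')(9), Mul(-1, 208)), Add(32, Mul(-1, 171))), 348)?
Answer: -120756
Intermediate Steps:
Function('E')(Y) = 0
Mul(Add(Add(Function('E')(9), Mul(-1, 208)), Add(32, Mul(-1, 171))), 348) = Mul(Add(Add(0, Mul(-1, 208)), Add(32, Mul(-1, 171))), 348) = Mul(Add(Add(0, -208), Add(32, -171)), 348) = Mul(Add(-208, -139), 348) = Mul(-347, 348) = -120756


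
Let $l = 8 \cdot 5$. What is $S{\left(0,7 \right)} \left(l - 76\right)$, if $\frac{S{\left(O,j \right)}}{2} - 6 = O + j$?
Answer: $-936$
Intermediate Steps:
$S{\left(O,j \right)} = 12 + 2 O + 2 j$ ($S{\left(O,j \right)} = 12 + 2 \left(O + j\right) = 12 + \left(2 O + 2 j\right) = 12 + 2 O + 2 j$)
$l = 40$
$S{\left(0,7 \right)} \left(l - 76\right) = \left(12 + 2 \cdot 0 + 2 \cdot 7\right) \left(40 - 76\right) = \left(12 + 0 + 14\right) \left(-36\right) = 26 \left(-36\right) = -936$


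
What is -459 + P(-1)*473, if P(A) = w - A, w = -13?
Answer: -6135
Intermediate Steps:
P(A) = -13 - A
-459 + P(-1)*473 = -459 + (-13 - 1*(-1))*473 = -459 + (-13 + 1)*473 = -459 - 12*473 = -459 - 5676 = -6135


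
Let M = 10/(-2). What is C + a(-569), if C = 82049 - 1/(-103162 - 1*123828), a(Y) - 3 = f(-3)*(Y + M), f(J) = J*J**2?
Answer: 22142874501/226990 ≈ 97550.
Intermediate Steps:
f(J) = J**3
M = -5 (M = 10*(-1/2) = -5)
a(Y) = 138 - 27*Y (a(Y) = 3 + (-3)**3*(Y - 5) = 3 - 27*(-5 + Y) = 3 + (135 - 27*Y) = 138 - 27*Y)
C = 18624302511/226990 (C = 82049 - 1/(-103162 - 123828) = 82049 - 1/(-226990) = 82049 - 1*(-1/226990) = 82049 + 1/226990 = 18624302511/226990 ≈ 82049.)
C + a(-569) = 18624302511/226990 + (138 - 27*(-569)) = 18624302511/226990 + (138 + 15363) = 18624302511/226990 + 15501 = 22142874501/226990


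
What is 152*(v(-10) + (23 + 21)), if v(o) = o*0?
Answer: 6688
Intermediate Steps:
v(o) = 0
152*(v(-10) + (23 + 21)) = 152*(0 + (23 + 21)) = 152*(0 + 44) = 152*44 = 6688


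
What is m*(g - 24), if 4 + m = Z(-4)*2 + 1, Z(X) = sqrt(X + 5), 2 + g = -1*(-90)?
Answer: -64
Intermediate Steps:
g = 88 (g = -2 - 1*(-90) = -2 + 90 = 88)
Z(X) = sqrt(5 + X)
m = -1 (m = -4 + (sqrt(5 - 4)*2 + 1) = -4 + (sqrt(1)*2 + 1) = -4 + (1*2 + 1) = -4 + (2 + 1) = -4 + 3 = -1)
m*(g - 24) = -(88 - 24) = -1*64 = -64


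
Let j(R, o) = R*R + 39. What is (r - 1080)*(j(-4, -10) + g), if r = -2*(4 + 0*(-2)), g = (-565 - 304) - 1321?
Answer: 2322880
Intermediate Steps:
g = -2190 (g = -869 - 1321 = -2190)
r = -8 (r = -2*(4 + 0) = -2*4 = -8)
j(R, o) = 39 + R² (j(R, o) = R² + 39 = 39 + R²)
(r - 1080)*(j(-4, -10) + g) = (-8 - 1080)*((39 + (-4)²) - 2190) = -1088*((39 + 16) - 2190) = -1088*(55 - 2190) = -1088*(-2135) = 2322880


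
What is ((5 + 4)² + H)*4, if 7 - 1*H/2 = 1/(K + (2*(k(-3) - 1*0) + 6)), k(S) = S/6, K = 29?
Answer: 6456/17 ≈ 379.76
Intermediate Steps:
k(S) = S/6 (k(S) = S*(⅙) = S/6)
H = 237/17 (H = 14 - 2/(29 + (2*((⅙)*(-3) - 1*0) + 6)) = 14 - 2/(29 + (2*(-½ + 0) + 6)) = 14 - 2/(29 + (2*(-½) + 6)) = 14 - 2/(29 + (-1 + 6)) = 14 - 2/(29 + 5) = 14 - 2/34 = 14 - 2*1/34 = 14 - 1/17 = 237/17 ≈ 13.941)
((5 + 4)² + H)*4 = ((5 + 4)² + 237/17)*4 = (9² + 237/17)*4 = (81 + 237/17)*4 = (1614/17)*4 = 6456/17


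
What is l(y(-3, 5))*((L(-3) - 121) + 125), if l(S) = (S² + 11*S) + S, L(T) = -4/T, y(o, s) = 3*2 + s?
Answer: 4048/3 ≈ 1349.3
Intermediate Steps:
y(o, s) = 6 + s
l(S) = S² + 12*S
l(y(-3, 5))*((L(-3) - 121) + 125) = ((6 + 5)*(12 + (6 + 5)))*((-4/(-3) - 121) + 125) = (11*(12 + 11))*((-4*(-⅓) - 121) + 125) = (11*23)*((4/3 - 121) + 125) = 253*(-359/3 + 125) = 253*(16/3) = 4048/3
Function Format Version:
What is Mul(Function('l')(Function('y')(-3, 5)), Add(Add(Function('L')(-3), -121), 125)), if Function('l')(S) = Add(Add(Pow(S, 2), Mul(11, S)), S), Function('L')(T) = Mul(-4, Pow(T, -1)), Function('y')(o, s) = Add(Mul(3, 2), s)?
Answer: Rational(4048, 3) ≈ 1349.3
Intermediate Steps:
Function('y')(o, s) = Add(6, s)
Function('l')(S) = Add(Pow(S, 2), Mul(12, S))
Mul(Function('l')(Function('y')(-3, 5)), Add(Add(Function('L')(-3), -121), 125)) = Mul(Mul(Add(6, 5), Add(12, Add(6, 5))), Add(Add(Mul(-4, Pow(-3, -1)), -121), 125)) = Mul(Mul(11, Add(12, 11)), Add(Add(Mul(-4, Rational(-1, 3)), -121), 125)) = Mul(Mul(11, 23), Add(Add(Rational(4, 3), -121), 125)) = Mul(253, Add(Rational(-359, 3), 125)) = Mul(253, Rational(16, 3)) = Rational(4048, 3)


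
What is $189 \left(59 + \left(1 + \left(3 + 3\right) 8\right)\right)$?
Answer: $20412$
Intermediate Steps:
$189 \left(59 + \left(1 + \left(3 + 3\right) 8\right)\right) = 189 \left(59 + \left(1 + 6 \cdot 8\right)\right) = 189 \left(59 + \left(1 + 48\right)\right) = 189 \left(59 + 49\right) = 189 \cdot 108 = 20412$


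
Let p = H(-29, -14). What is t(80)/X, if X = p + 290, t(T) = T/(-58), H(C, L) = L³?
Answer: 20/35583 ≈ 0.00056207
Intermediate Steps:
p = -2744 (p = (-14)³ = -2744)
t(T) = -T/58 (t(T) = T*(-1/58) = -T/58)
X = -2454 (X = -2744 + 290 = -2454)
t(80)/X = -1/58*80/(-2454) = -40/29*(-1/2454) = 20/35583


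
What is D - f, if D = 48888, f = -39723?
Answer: 88611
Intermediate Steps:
D - f = 48888 - 1*(-39723) = 48888 + 39723 = 88611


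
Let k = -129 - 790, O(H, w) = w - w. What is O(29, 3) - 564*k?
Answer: 518316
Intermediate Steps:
O(H, w) = 0
k = -919
O(29, 3) - 564*k = 0 - 564*(-919) = 0 + 518316 = 518316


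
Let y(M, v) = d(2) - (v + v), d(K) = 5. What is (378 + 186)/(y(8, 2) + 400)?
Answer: 564/401 ≈ 1.4065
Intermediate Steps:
y(M, v) = 5 - 2*v (y(M, v) = 5 - (v + v) = 5 - 2*v)
(378 + 186)/(y(8, 2) + 400) = (378 + 186)/((5 - 2*2) + 400) = 564/((5 - 4) + 400) = 564/(1 + 400) = 564/401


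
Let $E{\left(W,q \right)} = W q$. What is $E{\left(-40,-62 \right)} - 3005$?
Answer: $-525$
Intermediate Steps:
$E{\left(-40,-62 \right)} - 3005 = \left(-40\right) \left(-62\right) - 3005 = 2480 - 3005 = -525$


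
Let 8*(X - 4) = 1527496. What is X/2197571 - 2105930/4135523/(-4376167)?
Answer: 3455605063858286911/39771067008038251711 ≈ 0.086887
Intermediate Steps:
X = 190941 (X = 4 + (⅛)*1527496 = 4 + 190937 = 190941)
X/2197571 - 2105930/4135523/(-4376167) = 190941/2197571 - 2105930/4135523/(-4376167) = 190941*(1/2197571) - 2105930*1/4135523*(-1/4376167) = 190941/2197571 - 2105930/4135523*(-1/4376167) = 190941/2197571 + 2105930/18097739280341 = 3455605063858286911/39771067008038251711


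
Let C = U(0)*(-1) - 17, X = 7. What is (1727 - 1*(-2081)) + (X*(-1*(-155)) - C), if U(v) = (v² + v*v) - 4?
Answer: 4906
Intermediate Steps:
U(v) = -4 + 2*v² (U(v) = (v² + v²) - 4 = 2*v² - 4 = -4 + 2*v²)
C = -13 (C = (-4 + 2*0²)*(-1) - 17 = (-4 + 2*0)*(-1) - 17 = (-4 + 0)*(-1) - 17 = -4*(-1) - 17 = 4 - 17 = -13)
(1727 - 1*(-2081)) + (X*(-1*(-155)) - C) = (1727 - 1*(-2081)) + (7*(-1*(-155)) - 1*(-13)) = (1727 + 2081) + (7*155 + 13) = 3808 + (1085 + 13) = 3808 + 1098 = 4906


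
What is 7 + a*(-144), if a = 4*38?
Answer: -21881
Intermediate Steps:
a = 152
7 + a*(-144) = 7 + 152*(-144) = 7 - 21888 = -21881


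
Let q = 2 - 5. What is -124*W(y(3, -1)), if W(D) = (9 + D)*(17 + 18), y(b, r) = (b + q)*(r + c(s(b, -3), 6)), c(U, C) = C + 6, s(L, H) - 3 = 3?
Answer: -39060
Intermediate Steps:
s(L, H) = 6 (s(L, H) = 3 + 3 = 6)
c(U, C) = 6 + C
q = -3
y(b, r) = (-3 + b)*(12 + r) (y(b, r) = (b - 3)*(r + (6 + 6)) = (-3 + b)*(r + 12) = (-3 + b)*(12 + r))
W(D) = 315 + 35*D (W(D) = (9 + D)*35 = 315 + 35*D)
-124*W(y(3, -1)) = -124*(315 + 35*(-36 - 3*(-1) + 12*3 + 3*(-1))) = -124*(315 + 35*(-36 + 3 + 36 - 3)) = -124*(315 + 35*0) = -124*(315 + 0) = -124*315 = -39060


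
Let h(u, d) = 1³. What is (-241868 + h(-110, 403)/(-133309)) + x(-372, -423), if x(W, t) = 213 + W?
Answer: -32264377344/133309 ≈ -2.4203e+5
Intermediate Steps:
h(u, d) = 1
(-241868 + h(-110, 403)/(-133309)) + x(-372, -423) = (-241868 + 1/(-133309)) + (213 - 372) = (-241868 + 1*(-1/133309)) - 159 = (-241868 - 1/133309) - 159 = -32243181213/133309 - 159 = -32264377344/133309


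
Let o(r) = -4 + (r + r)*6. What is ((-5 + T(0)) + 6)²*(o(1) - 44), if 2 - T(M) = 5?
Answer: -144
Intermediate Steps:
T(M) = -3 (T(M) = 2 - 1*5 = 2 - 5 = -3)
o(r) = -4 + 12*r (o(r) = -4 + (2*r)*6 = -4 + 12*r)
((-5 + T(0)) + 6)²*(o(1) - 44) = ((-5 - 3) + 6)²*((-4 + 12*1) - 44) = (-8 + 6)²*((-4 + 12) - 44) = (-2)²*(8 - 44) = 4*(-36) = -144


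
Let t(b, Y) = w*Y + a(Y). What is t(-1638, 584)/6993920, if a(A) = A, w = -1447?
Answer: -52779/437120 ≈ -0.12074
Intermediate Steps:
t(b, Y) = -1446*Y (t(b, Y) = -1447*Y + Y = -1446*Y)
t(-1638, 584)/6993920 = -1446*584/6993920 = -844464*1/6993920 = -52779/437120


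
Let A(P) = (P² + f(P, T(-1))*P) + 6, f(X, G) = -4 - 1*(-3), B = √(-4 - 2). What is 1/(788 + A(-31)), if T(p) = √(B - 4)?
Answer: 1/1786 ≈ 0.00055991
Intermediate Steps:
B = I*√6 (B = √(-6) = I*√6 ≈ 2.4495*I)
T(p) = √(-4 + I*√6) (T(p) = √(I*√6 - 4) = √(-4 + I*√6))
f(X, G) = -1 (f(X, G) = -4 + 3 = -1)
A(P) = 6 + P² - P (A(P) = (P² - P) + 6 = 6 + P² - P)
1/(788 + A(-31)) = 1/(788 + (6 + (-31)² - 1*(-31))) = 1/(788 + (6 + 961 + 31)) = 1/(788 + 998) = 1/1786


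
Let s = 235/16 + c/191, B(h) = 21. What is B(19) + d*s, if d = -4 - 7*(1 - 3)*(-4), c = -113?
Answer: -630111/764 ≈ -824.75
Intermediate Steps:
s = 43077/3056 (s = 235/16 - 113/191 = 43077/3056 ≈ 14.096)
d = -60 (d = -4 - (-14)*(-4) = -4 - 7*8 = -4 - 56 = -60)
B(19) + d*s = 21 - 60*43077/3056 = 21 - 646155/764 = -630111/764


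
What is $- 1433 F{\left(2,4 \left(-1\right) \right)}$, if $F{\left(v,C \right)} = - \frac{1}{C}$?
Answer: $- \frac{1433}{4} \approx -358.25$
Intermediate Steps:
$- 1433 F{\left(2,4 \left(-1\right) \right)} = - 1433 \left(- \frac{1}{4 \left(-1\right)}\right) = - 1433 \left(- \frac{1}{-4}\right) = - 1433 \left(\left(-1\right) \left(- \frac{1}{4}\right)\right) = \left(-1433\right) \frac{1}{4} = - \frac{1433}{4}$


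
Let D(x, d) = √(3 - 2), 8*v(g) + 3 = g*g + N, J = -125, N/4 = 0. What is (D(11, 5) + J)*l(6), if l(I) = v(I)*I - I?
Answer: -2325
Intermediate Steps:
N = 0 (N = 4*0 = 0)
v(g) = -3/8 + g²/8 (v(g) = -3/8 + (g*g + 0)/8 = -3/8 + (g² + 0)/8 = -3/8 + g²/8)
D(x, d) = 1 (D(x, d) = √1 = 1)
l(I) = -I + I*(-3/8 + I²/8) (l(I) = (-3/8 + I²/8)*I - I = I*(-3/8 + I²/8) - I = -I + I*(-3/8 + I²/8))
(D(11, 5) + J)*l(6) = (1 - 125)*((⅛)*6*(-11 + 6²)) = -31*6*(-11 + 36)/2 = -31*6*25/2 = -124*75/4 = -2325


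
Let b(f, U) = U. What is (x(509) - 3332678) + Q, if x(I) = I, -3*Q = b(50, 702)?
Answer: -3332403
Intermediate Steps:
Q = -234 (Q = -⅓*702 = -234)
(x(509) - 3332678) + Q = (509 - 3332678) - 234 = -3332169 - 234 = -3332403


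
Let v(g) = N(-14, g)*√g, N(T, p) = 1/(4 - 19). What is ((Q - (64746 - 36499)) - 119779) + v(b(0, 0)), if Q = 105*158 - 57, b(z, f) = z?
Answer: -131493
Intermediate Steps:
Q = 16533 (Q = 16590 - 57 = 16533)
N(T, p) = -1/15 (N(T, p) = 1/(-15) = -1/15)
v(g) = -√g/15
((Q - (64746 - 36499)) - 119779) + v(b(0, 0)) = ((16533 - (64746 - 36499)) - 119779) - √0/15 = ((16533 - 1*28247) - 119779) - 1/15*0 = ((16533 - 28247) - 119779) + 0 = (-11714 - 119779) + 0 = -131493 + 0 = -131493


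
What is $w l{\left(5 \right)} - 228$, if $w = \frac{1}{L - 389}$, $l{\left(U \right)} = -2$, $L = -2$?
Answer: $- \frac{89146}{391} \approx -227.99$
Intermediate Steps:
$w = - \frac{1}{391}$ ($w = \frac{1}{-2 - 389} = \frac{1}{-391} = - \frac{1}{391} \approx -0.0025575$)
$w l{\left(5 \right)} - 228 = \left(- \frac{1}{391}\right) \left(-2\right) - 228 = \frac{2}{391} - 228 = - \frac{89146}{391}$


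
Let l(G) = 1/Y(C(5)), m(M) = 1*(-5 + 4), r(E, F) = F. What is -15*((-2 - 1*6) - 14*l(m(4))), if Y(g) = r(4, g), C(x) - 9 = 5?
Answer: 135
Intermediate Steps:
C(x) = 14 (C(x) = 9 + 5 = 14)
Y(g) = g
m(M) = -1 (m(M) = 1*(-1) = -1)
l(G) = 1/14
-15*((-2 - 1*6) - 14*l(m(4))) = -15*((-2 - 1*6) - 14*1/14) = -15*((-2 - 6) - 1) = -15*(-8 - 1) = -15*(-9) = 135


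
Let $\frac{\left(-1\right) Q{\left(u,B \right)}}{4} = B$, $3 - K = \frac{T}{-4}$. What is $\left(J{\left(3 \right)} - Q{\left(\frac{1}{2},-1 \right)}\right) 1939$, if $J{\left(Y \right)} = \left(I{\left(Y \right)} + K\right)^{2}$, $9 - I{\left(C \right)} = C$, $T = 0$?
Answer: $149303$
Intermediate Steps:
$I{\left(C \right)} = 9 - C$
$K = 3$ ($K = 3 - \frac{0}{-4} = 3 - 0 \left(- \frac{1}{4}\right) = 3 - 0 = 3 + 0 = 3$)
$Q{\left(u,B \right)} = - 4 B$
$J{\left(Y \right)} = \left(12 - Y\right)^{2}$ ($J{\left(Y \right)} = \left(\left(9 - Y\right) + 3\right)^{2} = \left(12 - Y\right)^{2}$)
$\left(J{\left(3 \right)} - Q{\left(\frac{1}{2},-1 \right)}\right) 1939 = \left(\left(-12 + 3\right)^{2} - \left(-4\right) \left(-1\right)\right) 1939 = \left(\left(-9\right)^{2} - 4\right) 1939 = \left(81 - 4\right) 1939 = 77 \cdot 1939 = 149303$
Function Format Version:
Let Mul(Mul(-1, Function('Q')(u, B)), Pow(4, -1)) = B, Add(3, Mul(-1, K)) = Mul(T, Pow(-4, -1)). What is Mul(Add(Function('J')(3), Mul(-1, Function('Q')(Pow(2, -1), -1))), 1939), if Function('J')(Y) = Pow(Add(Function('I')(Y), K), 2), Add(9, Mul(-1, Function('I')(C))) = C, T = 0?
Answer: 149303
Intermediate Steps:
Function('I')(C) = Add(9, Mul(-1, C))
K = 3 (K = Add(3, Mul(-1, Mul(0, Pow(-4, -1)))) = Add(3, Mul(-1, Mul(0, Rational(-1, 4)))) = Add(3, Mul(-1, 0)) = Add(3, 0) = 3)
Function('Q')(u, B) = Mul(-4, B)
Function('J')(Y) = Pow(Add(12, Mul(-1, Y)), 2) (Function('J')(Y) = Pow(Add(Add(9, Mul(-1, Y)), 3), 2) = Pow(Add(12, Mul(-1, Y)), 2))
Mul(Add(Function('J')(3), Mul(-1, Function('Q')(Pow(2, -1), -1))), 1939) = Mul(Add(Pow(Add(-12, 3), 2), Mul(-1, Mul(-4, -1))), 1939) = Mul(Add(Pow(-9, 2), Mul(-1, 4)), 1939) = Mul(Add(81, -4), 1939) = Mul(77, 1939) = 149303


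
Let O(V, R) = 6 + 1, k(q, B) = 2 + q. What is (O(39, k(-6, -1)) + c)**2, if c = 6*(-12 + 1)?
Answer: 3481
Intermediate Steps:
O(V, R) = 7
c = -66 (c = 6*(-11) = -66)
(O(39, k(-6, -1)) + c)**2 = (7 - 66)**2 = (-59)**2 = 3481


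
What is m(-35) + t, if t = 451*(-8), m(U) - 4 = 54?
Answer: -3550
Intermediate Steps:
m(U) = 58 (m(U) = 4 + 54 = 58)
t = -3608
m(-35) + t = 58 - 3608 = -3550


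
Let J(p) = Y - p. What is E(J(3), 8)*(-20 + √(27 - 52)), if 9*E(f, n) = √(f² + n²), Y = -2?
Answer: 5*√89*(-4 + I)/9 ≈ -20.964 + 5.2411*I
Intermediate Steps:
J(p) = -2 - p
E(f, n) = √(f² + n²)/9
E(J(3), 8)*(-20 + √(27 - 52)) = (√((-2 - 1*3)² + 8²)/9)*(-20 + √(27 - 52)) = (√((-2 - 3)² + 64)/9)*(-20 + √(-25)) = (√((-5)² + 64)/9)*(-20 + 5*I) = (√(25 + 64)/9)*(-20 + 5*I) = (√89/9)*(-20 + 5*I) = √89*(-20 + 5*I)/9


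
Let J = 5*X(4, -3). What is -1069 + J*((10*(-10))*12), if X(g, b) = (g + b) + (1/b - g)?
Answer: 18931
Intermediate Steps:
X(g, b) = b + 1/b (X(g, b) = (b + g) + (1/b - g) = b + 1/b)
J = -50/3 (J = 5*(-3 + 1/(-3)) = 5*(-3 - ⅓) = 5*(-10/3) = -50/3 ≈ -16.667)
-1069 + J*((10*(-10))*12) = -1069 - 50*10*(-10)*12/3 = -1069 - (-5000)*12/3 = -1069 - 50/3*(-1200) = -1069 + 20000 = 18931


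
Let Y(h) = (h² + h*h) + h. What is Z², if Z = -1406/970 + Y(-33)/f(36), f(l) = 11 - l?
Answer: 1790643856/235225 ≈ 7612.5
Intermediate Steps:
Y(h) = h + 2*h² (Y(h) = (h² + h²) + h = 2*h² + h = h + 2*h²)
Z = -42316/485 (Z = -1406/970 + (-33*(1 + 2*(-33)))/(11 - 1*36) = -1406*1/970 + (-33*(1 - 66))/(11 - 36) = -703/485 - 33*(-65)/(-25) = -703/485 + 2145*(-1/25) = -703/485 - 429/5 = -42316/485 ≈ -87.250)
Z² = (-42316/485)² = 1790643856/235225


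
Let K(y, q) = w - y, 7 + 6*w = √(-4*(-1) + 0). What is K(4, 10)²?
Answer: 841/36 ≈ 23.361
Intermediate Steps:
w = -⅚ (w = -7/6 + √(-4*(-1) + 0)/6 = -7/6 + √(4 + 0)/6 = -7/6 + √4/6 = -7/6 + (⅙)*2 = -7/6 + ⅓ = -⅚ ≈ -0.83333)
K(y, q) = -⅚ - y
K(4, 10)² = (-⅚ - 1*4)² = (-⅚ - 4)² = (-29/6)² = 841/36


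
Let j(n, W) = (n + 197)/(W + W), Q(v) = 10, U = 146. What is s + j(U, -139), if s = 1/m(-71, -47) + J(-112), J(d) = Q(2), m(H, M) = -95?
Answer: 231237/26410 ≈ 8.7557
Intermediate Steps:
J(d) = 10
j(n, W) = (197 + n)/(2*W) (j(n, W) = (197 + n)/((2*W)) = (197 + n)*(1/(2*W)) = (197 + n)/(2*W))
s = 949/95 (s = 1/(-95) + 10 = -1/95 + 10 = 949/95 ≈ 9.9895)
s + j(U, -139) = 949/95 + (½)*(197 + 146)/(-139) = 949/95 + (½)*(-1/139)*343 = 949/95 - 343/278 = 231237/26410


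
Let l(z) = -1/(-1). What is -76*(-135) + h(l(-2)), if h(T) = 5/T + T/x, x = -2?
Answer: 20529/2 ≈ 10265.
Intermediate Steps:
l(z) = 1 (l(z) = -1*(-1) = 1)
h(T) = 5/T - T/2 (h(T) = 5/T + T/(-2) = 5/T + T*(-1/2) = 5/T - T/2)
-76*(-135) + h(l(-2)) = -76*(-135) + (5/1 - 1/2*1) = 10260 + (5*1 - 1/2) = 10260 + (5 - 1/2) = 10260 + 9/2 = 20529/2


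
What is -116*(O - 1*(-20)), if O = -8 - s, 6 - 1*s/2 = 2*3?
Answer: -1392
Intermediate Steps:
s = 0 (s = 12 - 4*3 = 12 - 2*6 = 12 - 12 = 0)
O = -8 (O = -8 - 1*0 = -8 + 0 = -8)
-116*(O - 1*(-20)) = -116*(-8 - 1*(-20)) = -116*(-8 + 20) = -116*12 = -1392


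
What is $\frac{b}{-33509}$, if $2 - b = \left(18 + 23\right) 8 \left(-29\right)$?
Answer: $- \frac{9514}{33509} \approx -0.28392$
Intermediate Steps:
$b = 9514$ ($b = 2 - \left(18 + 23\right) 8 \left(-29\right) = 2 - 41 \cdot 8 \left(-29\right) = 2 - 328 \left(-29\right) = 2 - -9512 = 2 + 9512 = 9514$)
$\frac{b}{-33509} = \frac{9514}{-33509} = 9514 \left(- \frac{1}{33509}\right) = - \frac{9514}{33509}$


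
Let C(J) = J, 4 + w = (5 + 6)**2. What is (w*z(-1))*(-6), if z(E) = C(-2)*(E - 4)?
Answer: -7020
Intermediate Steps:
w = 117 (w = -4 + (5 + 6)**2 = -4 + 11**2 = -4 + 121 = 117)
z(E) = 8 - 2*E (z(E) = -2*(E - 4) = -2*(-4 + E) = 8 - 2*E)
(w*z(-1))*(-6) = (117*(8 - 2*(-1)))*(-6) = (117*(8 + 2))*(-6) = (117*10)*(-6) = 1170*(-6) = -7020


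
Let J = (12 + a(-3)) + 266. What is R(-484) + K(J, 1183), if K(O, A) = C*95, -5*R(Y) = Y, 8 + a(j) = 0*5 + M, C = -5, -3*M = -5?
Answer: -1891/5 ≈ -378.20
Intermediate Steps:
M = 5/3 (M = -⅓*(-5) = 5/3 ≈ 1.6667)
a(j) = -19/3 (a(j) = -8 + (0*5 + 5/3) = -8 + (0 + 5/3) = -8 + 5/3 = -19/3)
J = 815/3 (J = (12 - 19/3) + 266 = 17/3 + 266 = 815/3 ≈ 271.67)
R(Y) = -Y/5
K(O, A) = -475 (K(O, A) = -5*95 = -475)
R(-484) + K(J, 1183) = -⅕*(-484) - 475 = 484/5 - 475 = -1891/5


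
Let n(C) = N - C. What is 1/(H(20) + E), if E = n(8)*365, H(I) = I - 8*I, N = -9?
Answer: -1/6345 ≈ -0.00015760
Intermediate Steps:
H(I) = -7*I
n(C) = -9 - C
E = -6205 (E = (-9 - 1*8)*365 = (-9 - 8)*365 = -17*365 = -6205)
1/(H(20) + E) = 1/(-7*20 - 6205) = 1/(-140 - 6205) = 1/(-6345) = -1/6345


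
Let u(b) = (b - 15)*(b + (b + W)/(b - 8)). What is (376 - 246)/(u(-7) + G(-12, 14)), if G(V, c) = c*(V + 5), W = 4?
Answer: 325/129 ≈ 2.5194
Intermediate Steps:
G(V, c) = c*(5 + V)
u(b) = (-15 + b)*(b + (4 + b)/(-8 + b)) (u(b) = (b - 15)*(b + (b + 4)/(b - 8)) = (-15 + b)*(b + (4 + b)/(-8 + b)))
(376 - 246)/(u(-7) + G(-12, 14)) = (376 - 246)/((-60 + (-7)³ - 22*(-7)² + 109*(-7))/(-8 - 7) + 14*(5 - 12)) = 130/((-60 - 343 - 22*49 - 763)/(-15) + 14*(-7)) = 130/(-(-60 - 343 - 1078 - 763)/15 - 98) = 130/(-1/15*(-2244) - 98) = 130/(748/5 - 98) = 130/(258/5) = 130*(5/258) = 325/129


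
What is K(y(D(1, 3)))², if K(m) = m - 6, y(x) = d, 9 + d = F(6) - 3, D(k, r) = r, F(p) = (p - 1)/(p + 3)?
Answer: 24649/81 ≈ 304.31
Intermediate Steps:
F(p) = (-1 + p)/(3 + p)
d = -103/9 (d = -9 + ((-1 + 6)/(3 + 6) - 3) = -9 + (5/9 - 3) = -9 - 22/9 = -103/9 ≈ -11.444)
y(x) = -103/9
K(m) = -6 + m
K(y(D(1, 3)))² = (-6 - 103/9)² = (-157/9)² = 24649/81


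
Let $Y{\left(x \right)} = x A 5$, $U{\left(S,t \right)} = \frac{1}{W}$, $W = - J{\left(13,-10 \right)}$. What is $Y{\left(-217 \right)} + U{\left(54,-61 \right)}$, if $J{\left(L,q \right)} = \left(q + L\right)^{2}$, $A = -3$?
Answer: $\frac{29294}{9} \approx 3254.9$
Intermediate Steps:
$J{\left(L,q \right)} = \left(L + q\right)^{2}$
$W = -9$ ($W = - \left(13 - 10\right)^{2} = - 3^{2} = \left(-1\right) 9 = -9$)
$U{\left(S,t \right)} = - \frac{1}{9}$ ($U{\left(S,t \right)} = \frac{1}{-9} = - \frac{1}{9}$)
$Y{\left(x \right)} = - 15 x$ ($Y{\left(x \right)} = x \left(-3\right) 5 = - 3 x 5 = - 15 x$)
$Y{\left(-217 \right)} + U{\left(54,-61 \right)} = \left(-15\right) \left(-217\right) - \frac{1}{9} = 3255 - \frac{1}{9} = \frac{29294}{9}$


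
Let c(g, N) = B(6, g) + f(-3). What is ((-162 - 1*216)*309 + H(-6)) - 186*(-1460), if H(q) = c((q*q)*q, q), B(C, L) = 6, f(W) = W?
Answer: 154761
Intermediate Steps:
c(g, N) = 3 (c(g, N) = 6 - 3 = 3)
H(q) = 3
((-162 - 1*216)*309 + H(-6)) - 186*(-1460) = ((-162 - 1*216)*309 + 3) - 186*(-1460) = ((-162 - 216)*309 + 3) - 1*(-271560) = (-378*309 + 3) + 271560 = (-116802 + 3) + 271560 = -116799 + 271560 = 154761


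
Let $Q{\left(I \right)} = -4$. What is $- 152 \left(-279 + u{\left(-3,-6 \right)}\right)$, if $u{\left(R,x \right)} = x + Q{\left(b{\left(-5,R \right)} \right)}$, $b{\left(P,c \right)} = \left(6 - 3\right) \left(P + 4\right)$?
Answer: $43928$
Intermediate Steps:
$b{\left(P,c \right)} = 12 + 3 P$ ($b{\left(P,c \right)} = 3 \left(4 + P\right) = 12 + 3 P$)
$u{\left(R,x \right)} = -4 + x$ ($u{\left(R,x \right)} = x - 4 = -4 + x$)
$- 152 \left(-279 + u{\left(-3,-6 \right)}\right) = - 152 \left(-279 - 10\right) = \left(-152\right) \left(-289\right) = 43928$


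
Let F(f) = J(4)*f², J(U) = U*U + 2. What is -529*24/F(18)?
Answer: -529/243 ≈ -2.1770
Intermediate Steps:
J(U) = 2 + U² (J(U) = U² + 2 = 2 + U²)
F(f) = 18*f² (F(f) = (2 + 4²)*f² = (2 + 16)*f² = 18*f²)
-529*24/F(18) = -529/((18*18²)/24) = -529/((18*324)*(1/24)) = -529/(5832*(1/24)) = -529/243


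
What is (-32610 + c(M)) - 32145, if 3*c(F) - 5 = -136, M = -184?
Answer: -194396/3 ≈ -64799.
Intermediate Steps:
c(F) = -131/3 (c(F) = 5/3 + (⅓)*(-136) = 5/3 - 136/3 = -131/3)
(-32610 + c(M)) - 32145 = (-32610 - 131/3) - 32145 = -97961/3 - 32145 = -194396/3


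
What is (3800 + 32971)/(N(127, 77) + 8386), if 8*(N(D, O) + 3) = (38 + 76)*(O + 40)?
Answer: 21012/5743 ≈ 3.6587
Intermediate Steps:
N(D, O) = 567 + 57*O/4 (N(D, O) = -3 + ((38 + 76)*(O + 40))/8 = -3 + (114*(40 + O))/8 = -3 + (4560 + 114*O)/8 = -3 + (570 + 57*O/4) = 567 + 57*O/4)
(3800 + 32971)/(N(127, 77) + 8386) = (3800 + 32971)/((567 + (57/4)*77) + 8386) = 36771/((567 + 4389/4) + 8386) = 36771/(6657/4 + 8386) = 36771/(40201/4) = 36771*(4/40201) = 21012/5743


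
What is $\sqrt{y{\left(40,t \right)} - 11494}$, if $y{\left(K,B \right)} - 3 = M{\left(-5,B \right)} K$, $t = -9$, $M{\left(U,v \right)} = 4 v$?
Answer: $i \sqrt{12931} \approx 113.71 i$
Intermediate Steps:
$y{\left(K,B \right)} = 3 + 4 B K$
$\sqrt{y{\left(40,t \right)} - 11494} = \sqrt{\left(3 + 4 \left(-9\right) 40\right) - 11494} = \sqrt{\left(3 - 1440\right) - 11494} = \sqrt{-1437 - 11494} = \sqrt{-12931} = i \sqrt{12931}$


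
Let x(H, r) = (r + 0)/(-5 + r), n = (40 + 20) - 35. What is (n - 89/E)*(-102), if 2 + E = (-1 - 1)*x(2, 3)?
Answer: 6528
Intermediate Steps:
n = 25 (n = 60 - 35 = 25)
x(H, r) = r/(-5 + r)
E = 1 (E = -2 + (-1 - 1)*(3/(-5 + 3)) = -2 - 6/(-2) = -2 - 6*(-1)/2 = -2 - 2*(-3/2) = -2 + 3 = 1)
(n - 89/E)*(-102) = (25 - 89/1)*(-102) = (25 - 89*1)*(-102) = (25 - 89)*(-102) = -64*(-102) = 6528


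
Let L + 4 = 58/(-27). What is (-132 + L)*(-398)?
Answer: 1484540/27 ≈ 54983.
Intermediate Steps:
L = -166/27 (L = -4 + 58/(-27) = -4 + 58*(-1/27) = -4 - 58/27 = -166/27 ≈ -6.1481)
(-132 + L)*(-398) = (-132 - 166/27)*(-398) = -3730/27*(-398) = 1484540/27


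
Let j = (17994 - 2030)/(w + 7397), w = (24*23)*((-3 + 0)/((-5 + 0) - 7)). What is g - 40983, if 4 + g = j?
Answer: -308821081/7535 ≈ -40985.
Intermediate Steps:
w = 138 (w = 552*(-3/(-5 - 7)) = 552*(-3/(-12)) = 552*(-3*(-1/12)) = 552*(1/4) = 138)
j = 15964/7535 (j = (17994 - 2030)/(138 + 7397) = 15964/7535 ≈ 2.1186)
g = -14176/7535 (g = -4 + 15964/7535 = -14176/7535 ≈ -1.8814)
g - 40983 = -14176/7535 - 40983 = -308821081/7535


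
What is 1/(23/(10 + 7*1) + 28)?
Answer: 17/499 ≈ 0.034068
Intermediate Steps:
1/(23/(10 + 7*1) + 28) = 1/(23/(10 + 7) + 28) = 1/(23/17 + 28) = 1/(499/17) = 17/499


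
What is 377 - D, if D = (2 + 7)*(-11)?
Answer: 476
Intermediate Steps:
D = -99 (D = 9*(-11) = -99)
377 - D = 377 - 1*(-99) = 377 + 99 = 476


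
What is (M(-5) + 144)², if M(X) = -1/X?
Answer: 519841/25 ≈ 20794.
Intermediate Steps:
(M(-5) + 144)² = (-1/(-5) + 144)² = (-1*(-⅕) + 144)² = (⅕ + 144)² = (721/5)² = 519841/25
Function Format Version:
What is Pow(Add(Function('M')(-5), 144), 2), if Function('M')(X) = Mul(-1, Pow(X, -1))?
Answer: Rational(519841, 25) ≈ 20794.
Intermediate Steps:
Pow(Add(Function('M')(-5), 144), 2) = Pow(Add(Mul(-1, Pow(-5, -1)), 144), 2) = Pow(Add(Mul(-1, Rational(-1, 5)), 144), 2) = Pow(Add(Rational(1, 5), 144), 2) = Pow(Rational(721, 5), 2) = Rational(519841, 25)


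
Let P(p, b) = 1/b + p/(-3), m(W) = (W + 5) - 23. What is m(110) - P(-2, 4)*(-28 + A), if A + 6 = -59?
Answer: 709/4 ≈ 177.25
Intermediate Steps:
m(W) = -18 + W (m(W) = (5 + W) - 23 = -18 + W)
A = -65 (A = -6 - 59 = -65)
P(p, b) = 1/b - p/3 (P(p, b) = 1/b + p*(-1/3) = 1/b - p/3)
m(110) - P(-2, 4)*(-28 + A) = (-18 + 110) - (1/4 - 1/3*(-2))*(-28 - 65) = 92 - (1/4 + 2/3)*(-93) = 92 - 11*(-93)/12 = 92 - 1*(-341/4) = 92 + 341/4 = 709/4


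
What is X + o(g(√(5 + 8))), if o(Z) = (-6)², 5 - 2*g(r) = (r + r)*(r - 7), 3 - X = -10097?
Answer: 10136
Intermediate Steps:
X = 10100 (X = 3 - 1*(-10097) = 3 + 10097 = 10100)
g(r) = 5/2 - r*(-7 + r) (g(r) = 5/2 - (r + r)*(r - 7)/2 = 5/2 - 2*r*(-7 + r)/2 = 5/2 - r*(-7 + r))
o(Z) = 36
X + o(g(√(5 + 8))) = 10100 + 36 = 10136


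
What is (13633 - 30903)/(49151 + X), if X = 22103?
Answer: -8635/35627 ≈ -0.24237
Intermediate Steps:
(13633 - 30903)/(49151 + X) = (13633 - 30903)/(49151 + 22103) = -17270/71254 = -17270*1/71254 = -8635/35627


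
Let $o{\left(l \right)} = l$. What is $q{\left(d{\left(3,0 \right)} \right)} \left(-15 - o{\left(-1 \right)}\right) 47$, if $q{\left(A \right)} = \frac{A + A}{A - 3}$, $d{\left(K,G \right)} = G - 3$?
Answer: $-658$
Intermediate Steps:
$d{\left(K,G \right)} = -3 + G$
$q{\left(A \right)} = \frac{2 A}{-3 + A}$
$q{\left(d{\left(3,0 \right)} \right)} \left(-15 - o{\left(-1 \right)}\right) 47 = \frac{2 \left(-3 + 0\right)}{-3 + \left(-3 + 0\right)} \left(-15 - -1\right) 47 = 2 \left(-3\right) \frac{1}{-3 - 3} \left(-15 + 1\right) 47 = 2 \left(-3\right) \frac{1}{-6} \left(-14\right) 47 = 2 \left(-3\right) \left(- \frac{1}{6}\right) \left(-14\right) 47 = 1 \left(-14\right) 47 = \left(-14\right) 47 = -658$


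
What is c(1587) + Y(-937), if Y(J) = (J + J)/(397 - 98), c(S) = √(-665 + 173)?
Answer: -1874/299 + 2*I*√123 ≈ -6.2676 + 22.181*I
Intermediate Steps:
c(S) = 2*I*√123 (c(S) = √(-492) = 2*I*√123)
Y(J) = 2*J/299 (Y(J) = (2*J)/299 = (2*J)*(1/299) = 2*J/299)
c(1587) + Y(-937) = 2*I*√123 + (2/299)*(-937) = 2*I*√123 - 1874/299 = -1874/299 + 2*I*√123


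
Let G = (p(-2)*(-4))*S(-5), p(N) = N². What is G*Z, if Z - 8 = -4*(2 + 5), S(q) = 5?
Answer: 1600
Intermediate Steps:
Z = -20 (Z = 8 - 4*(2 + 5) = 8 - 4*7 = 8 - 28 = -20)
G = -80 (G = ((-2)²*(-4))*5 = (4*(-4))*5 = -16*5 = -80)
G*Z = -80*(-20) = 1600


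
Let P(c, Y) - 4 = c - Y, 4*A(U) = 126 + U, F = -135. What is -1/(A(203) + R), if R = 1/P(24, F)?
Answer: -652/53631 ≈ -0.012157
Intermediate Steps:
A(U) = 63/2 + U/4 (A(U) = (126 + U)/4 = 63/2 + U/4)
P(c, Y) = 4 + c - Y (P(c, Y) = 4 + (c - Y) = 4 + c - Y)
R = 1/163 (R = 1/(4 + 24 - 1*(-135)) = 1/(4 + 24 + 135) = 1/163 ≈ 0.0061350)
-1/(A(203) + R) = -1/((63/2 + (¼)*203) + 1/163) = -1/((63/2 + 203/4) + 1/163) = -1/(329/4 + 1/163) = -1/53631/652 = -1*652/53631 = -652/53631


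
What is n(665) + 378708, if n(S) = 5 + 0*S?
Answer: 378713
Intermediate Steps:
n(S) = 5 (n(S) = 5 + 0 = 5)
n(665) + 378708 = 5 + 378708 = 378713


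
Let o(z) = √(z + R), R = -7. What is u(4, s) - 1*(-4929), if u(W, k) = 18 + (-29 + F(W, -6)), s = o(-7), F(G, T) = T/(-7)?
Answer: 34432/7 ≈ 4918.9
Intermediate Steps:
F(G, T) = -T/7 (F(G, T) = T*(-⅐) = -T/7)
o(z) = √(-7 + z) (o(z) = √(z - 7) = √(-7 + z))
s = I*√14 (s = √(-7 - 7) = √(-14) = I*√14 ≈ 3.7417*I)
u(W, k) = -71/7 (u(W, k) = 18 + (-29 - ⅐*(-6)) = 18 + (-29 + 6/7) = 18 - 197/7 = -71/7)
u(4, s) - 1*(-4929) = -71/7 - 1*(-4929) = -71/7 + 4929 = 34432/7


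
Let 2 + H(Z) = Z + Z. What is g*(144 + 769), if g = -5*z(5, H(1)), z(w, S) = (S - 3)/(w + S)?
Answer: 2739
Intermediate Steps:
H(Z) = -2 + 2*Z (H(Z) = -2 + (Z + Z) = -2 + 2*Z)
z(w, S) = (-3 + S)/(S + w)
g = 3 (g = -5*(-3 + (-2 + 2*1))/((-2 + 2*1) + 5) = -5*(-3 + (-2 + 2))/((-2 + 2) + 5) = -5*(-3 + 0)/(0 + 5) = -5*(-3)/5 = -(-3) = -5*(-⅗) = 3)
g*(144 + 769) = 3*(144 + 769) = 3*913 = 2739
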